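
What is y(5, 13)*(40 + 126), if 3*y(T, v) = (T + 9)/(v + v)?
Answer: 1162/39 ≈ 29.795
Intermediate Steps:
y(T, v) = (9 + T)/(6*v) (y(T, v) = ((T + 9)/(v + v))/3 = ((9 + T)/((2*v)))/3 = ((9 + T)*(1/(2*v)))/3 = ((9 + T)/(2*v))/3 = (9 + T)/(6*v))
y(5, 13)*(40 + 126) = ((1/6)*(9 + 5)/13)*(40 + 126) = ((1/6)*(1/13)*14)*166 = (7/39)*166 = 1162/39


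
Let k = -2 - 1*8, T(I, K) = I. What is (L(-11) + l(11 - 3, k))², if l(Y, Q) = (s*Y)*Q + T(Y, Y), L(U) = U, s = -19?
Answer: 2301289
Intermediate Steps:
k = -10 (k = -2 - 8 = -10)
l(Y, Q) = Y - 19*Q*Y (l(Y, Q) = (-19*Y)*Q + Y = -19*Q*Y + Y = Y - 19*Q*Y)
(L(-11) + l(11 - 3, k))² = (-11 + (11 - 3)*(1 - 19*(-10)))² = (-11 + 8*(1 + 190))² = (-11 + 8*191)² = (-11 + 1528)² = 1517² = 2301289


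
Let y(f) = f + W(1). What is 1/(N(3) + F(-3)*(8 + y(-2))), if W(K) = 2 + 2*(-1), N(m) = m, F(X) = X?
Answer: -1/15 ≈ -0.066667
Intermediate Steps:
W(K) = 0 (W(K) = 2 - 2 = 0)
y(f) = f (y(f) = f + 0 = f)
1/(N(3) + F(-3)*(8 + y(-2))) = 1/(3 - 3*(8 - 2)) = 1/(3 - 3*6) = 1/(3 - 18) = 1/(-15) = -1/15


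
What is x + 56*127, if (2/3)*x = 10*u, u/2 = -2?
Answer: 7052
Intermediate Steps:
u = -4 (u = 2*(-2) = -4)
x = -60 (x = 3*(10*(-4))/2 = (3/2)*(-40) = -60)
x + 56*127 = -60 + 56*127 = -60 + 7112 = 7052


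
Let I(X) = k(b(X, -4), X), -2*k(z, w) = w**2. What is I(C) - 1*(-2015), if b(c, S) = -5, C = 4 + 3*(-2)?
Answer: 2013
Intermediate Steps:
C = -2 (C = 4 - 6 = -2)
k(z, w) = -w**2/2
I(X) = -X**2/2
I(C) - 1*(-2015) = -1/2*(-2)**2 - 1*(-2015) = -1/2*4 + 2015 = -2 + 2015 = 2013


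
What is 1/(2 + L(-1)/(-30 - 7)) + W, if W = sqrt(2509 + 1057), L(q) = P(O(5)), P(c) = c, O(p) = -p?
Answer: 37/79 + sqrt(3566) ≈ 60.184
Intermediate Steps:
L(q) = -5 (L(q) = -1*5 = -5)
W = sqrt(3566) ≈ 59.716
1/(2 + L(-1)/(-30 - 7)) + W = 1/(2 - 5/(-30 - 7)) + sqrt(3566) = 1/(2 - 5/(-37)) + sqrt(3566) = 1/(2 - 1/37*(-5)) + sqrt(3566) = 1/(2 + 5/37) + sqrt(3566) = 1/(79/37) + sqrt(3566) = 37/79 + sqrt(3566)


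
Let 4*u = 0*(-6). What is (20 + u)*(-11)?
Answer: -220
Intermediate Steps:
u = 0 (u = (0*(-6))/4 = (¼)*0 = 0)
(20 + u)*(-11) = (20 + 0)*(-11) = 20*(-11) = -220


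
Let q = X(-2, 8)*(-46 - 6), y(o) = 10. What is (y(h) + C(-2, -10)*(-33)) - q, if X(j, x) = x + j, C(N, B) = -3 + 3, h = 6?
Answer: 322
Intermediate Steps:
C(N, B) = 0
X(j, x) = j + x
q = -312 (q = (-2 + 8)*(-46 - 6) = 6*(-52) = -312)
(y(h) + C(-2, -10)*(-33)) - q = (10 + 0*(-33)) - 1*(-312) = (10 + 0) + 312 = 10 + 312 = 322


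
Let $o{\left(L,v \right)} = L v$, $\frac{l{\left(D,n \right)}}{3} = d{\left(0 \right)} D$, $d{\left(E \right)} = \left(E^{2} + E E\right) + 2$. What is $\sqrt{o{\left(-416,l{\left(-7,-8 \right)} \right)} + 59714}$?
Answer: $\sqrt{77186} \approx 277.82$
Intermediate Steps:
$d{\left(E \right)} = 2 + 2 E^{2}$ ($d{\left(E \right)} = \left(E^{2} + E^{2}\right) + 2 = 2 E^{2} + 2 = 2 + 2 E^{2}$)
$l{\left(D,n \right)} = 6 D$ ($l{\left(D,n \right)} = 3 \left(2 + 2 \cdot 0^{2}\right) D = 3 \left(2 + 2 \cdot 0\right) D = 3 \left(2 + 0\right) D = 3 \cdot 2 D = 6 D$)
$\sqrt{o{\left(-416,l{\left(-7,-8 \right)} \right)} + 59714} = \sqrt{- 416 \cdot 6 \left(-7\right) + 59714} = \sqrt{\left(-416\right) \left(-42\right) + 59714} = \sqrt{17472 + 59714} = \sqrt{77186}$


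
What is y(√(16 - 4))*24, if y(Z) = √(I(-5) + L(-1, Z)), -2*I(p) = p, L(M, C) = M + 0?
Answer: 12*√6 ≈ 29.394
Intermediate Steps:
L(M, C) = M
I(p) = -p/2
y(Z) = √6/2 (y(Z) = √(-½*(-5) - 1) = √(5/2 - 1) = √(3/2) = √6/2)
y(√(16 - 4))*24 = (√6/2)*24 = 12*√6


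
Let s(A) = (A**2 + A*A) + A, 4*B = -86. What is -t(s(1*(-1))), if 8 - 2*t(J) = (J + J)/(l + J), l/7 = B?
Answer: -1198/299 ≈ -4.0067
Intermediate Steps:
B = -43/2 (B = (1/4)*(-86) = -43/2 ≈ -21.500)
l = -301/2 (l = 7*(-43/2) = -301/2 ≈ -150.50)
s(A) = A + 2*A**2 (s(A) = (A**2 + A**2) + A = 2*A**2 + A = A + 2*A**2)
t(J) = 4 - J/(-301/2 + J) (t(J) = 4 - (J + J)/(2*(-301/2 + J)) = 4 - 2*J/(2*(-301/2 + J)) = 4 - J/(-301/2 + J))
-t(s(1*(-1))) = -2*(-602 + 3*((1*(-1))*(1 + 2*(1*(-1)))))/(-301 + 2*((1*(-1))*(1 + 2*(1*(-1))))) = -2*(-602 + 3*(-(1 + 2*(-1))))/(-301 + 2*(-(1 + 2*(-1)))) = -2*(-602 + 3*(-(1 - 2)))/(-301 + 2*(-(1 - 2))) = -2*(-602 + 3*(-1*(-1)))/(-301 + 2*(-1*(-1))) = -2*(-602 + 3*1)/(-301 + 2*1) = -2*(-602 + 3)/(-301 + 2) = -2*(-599)/(-299) = -2*(-1)*(-599)/299 = -1*1198/299 = -1198/299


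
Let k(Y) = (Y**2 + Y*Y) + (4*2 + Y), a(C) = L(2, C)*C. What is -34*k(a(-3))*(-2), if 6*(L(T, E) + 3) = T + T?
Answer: 7684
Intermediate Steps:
L(T, E) = -3 + T/3 (L(T, E) = -3 + (T + T)/6 = -3 + (2*T)/6 = -3 + T/3)
a(C) = -7*C/3 (a(C) = (-3 + (1/3)*2)*C = (-3 + 2/3)*C = -7*C/3)
k(Y) = 8 + Y + 2*Y**2 (k(Y) = (Y**2 + Y**2) + (8 + Y) = 2*Y**2 + (8 + Y) = 8 + Y + 2*Y**2)
-34*k(a(-3))*(-2) = -34*(8 - 7/3*(-3) + 2*(-7/3*(-3))**2)*(-2) = -34*(8 + 7 + 2*7**2)*(-2) = -34*(8 + 7 + 2*49)*(-2) = -34*(8 + 7 + 98)*(-2) = -34*113*(-2) = -3842*(-2) = 7684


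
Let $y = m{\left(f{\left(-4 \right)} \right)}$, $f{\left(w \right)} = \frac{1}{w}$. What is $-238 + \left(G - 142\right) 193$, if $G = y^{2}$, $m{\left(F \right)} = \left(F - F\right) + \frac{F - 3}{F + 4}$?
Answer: $- \frac{6187283}{225} \approx -27499.0$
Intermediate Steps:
$m{\left(F \right)} = \frac{-3 + F}{4 + F}$ ($m{\left(F \right)} = 0 + \frac{-3 + F}{4 + F} = \frac{-3 + F}{4 + F}$)
$y = - \frac{13}{15}$ ($y = \frac{-3 + \frac{1}{-4}}{4 + \frac{1}{-4}} = \frac{-3 - \frac{1}{4}}{4 - \frac{1}{4}} = \frac{1}{\frac{15}{4}} \left(- \frac{13}{4}\right) = \frac{4}{15} \left(- \frac{13}{4}\right) = - \frac{13}{15} \approx -0.86667$)
$G = \frac{169}{225}$ ($G = \left(- \frac{13}{15}\right)^{2} = \frac{169}{225} \approx 0.75111$)
$-238 + \left(G - 142\right) 193 = -238 + \left(\frac{169}{225} - 142\right) 193 = -238 - \frac{6133733}{225} = - \frac{6187283}{225}$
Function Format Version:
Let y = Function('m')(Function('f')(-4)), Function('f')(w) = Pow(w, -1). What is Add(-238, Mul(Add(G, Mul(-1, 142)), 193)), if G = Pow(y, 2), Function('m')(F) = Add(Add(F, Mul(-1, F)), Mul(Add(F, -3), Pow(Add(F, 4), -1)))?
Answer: Rational(-6187283, 225) ≈ -27499.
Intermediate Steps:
Function('m')(F) = Mul(Pow(Add(4, F), -1), Add(-3, F)) (Function('m')(F) = Add(0, Mul(Add(-3, F), Pow(Add(4, F), -1))) = Add(0, Mul(Pow(Add(4, F), -1), Add(-3, F))) = Mul(Pow(Add(4, F), -1), Add(-3, F)))
y = Rational(-13, 15) (y = Mul(Pow(Add(4, Pow(-4, -1)), -1), Add(-3, Pow(-4, -1))) = Mul(Pow(Add(4, Rational(-1, 4)), -1), Add(-3, Rational(-1, 4))) = Mul(Pow(Rational(15, 4), -1), Rational(-13, 4)) = Mul(Rational(4, 15), Rational(-13, 4)) = Rational(-13, 15) ≈ -0.86667)
G = Rational(169, 225) (G = Pow(Rational(-13, 15), 2) = Rational(169, 225) ≈ 0.75111)
Add(-238, Mul(Add(G, Mul(-1, 142)), 193)) = Add(-238, Mul(Add(Rational(169, 225), Mul(-1, 142)), 193)) = Add(-238, Mul(Add(Rational(169, 225), -142), 193)) = Add(-238, Mul(Rational(-31781, 225), 193)) = Add(-238, Rational(-6133733, 225)) = Rational(-6187283, 225)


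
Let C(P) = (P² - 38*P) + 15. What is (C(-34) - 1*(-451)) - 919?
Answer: 1995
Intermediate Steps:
C(P) = 15 + P² - 38*P
(C(-34) - 1*(-451)) - 919 = ((15 + (-34)² - 38*(-34)) - 1*(-451)) - 919 = ((15 + 1156 + 1292) + 451) - 919 = (2463 + 451) - 919 = 2914 - 919 = 1995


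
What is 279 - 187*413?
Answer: -76952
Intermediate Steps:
279 - 187*413 = 279 - 77231 = -76952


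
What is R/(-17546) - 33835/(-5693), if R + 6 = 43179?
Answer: 347885021/99889378 ≈ 3.4827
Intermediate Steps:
R = 43173 (R = -6 + 43179 = 43173)
R/(-17546) - 33835/(-5693) = 43173/(-17546) - 33835/(-5693) = 43173*(-1/17546) - 33835*(-1/5693) = -43173/17546 + 33835/5693 = 347885021/99889378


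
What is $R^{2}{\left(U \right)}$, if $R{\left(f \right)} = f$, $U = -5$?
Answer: $25$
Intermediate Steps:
$R^{2}{\left(U \right)} = \left(-5\right)^{2} = 25$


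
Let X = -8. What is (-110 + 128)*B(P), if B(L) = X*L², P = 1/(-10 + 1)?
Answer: -16/9 ≈ -1.7778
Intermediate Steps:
P = -⅑ (P = 1/(-9) = -⅑ ≈ -0.11111)
B(L) = -8*L²
(-110 + 128)*B(P) = (-110 + 128)*(-8*(-⅑)²) = 18*(-8*1/81) = 18*(-8/81) = -16/9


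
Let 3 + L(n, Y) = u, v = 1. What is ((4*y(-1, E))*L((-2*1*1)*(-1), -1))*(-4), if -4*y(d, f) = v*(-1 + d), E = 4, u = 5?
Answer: -16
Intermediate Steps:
L(n, Y) = 2 (L(n, Y) = -3 + 5 = 2)
y(d, f) = ¼ - d/4 (y(d, f) = -(-1 + d)/4 = ¼ - d/4)
((4*y(-1, E))*L((-2*1*1)*(-1), -1))*(-4) = ((4*(¼ - ¼*(-1)))*2)*(-4) = ((4*(¼ + ¼))*2)*(-4) = ((4*(½))*2)*(-4) = (2*2)*(-4) = 4*(-4) = -16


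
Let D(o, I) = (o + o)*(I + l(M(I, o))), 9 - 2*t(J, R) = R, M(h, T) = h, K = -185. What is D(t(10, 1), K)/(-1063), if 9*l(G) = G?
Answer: 14800/9567 ≈ 1.5470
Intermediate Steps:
t(J, R) = 9/2 - R/2
l(G) = G/9
D(o, I) = 20*I*o/9 (D(o, I) = (o + o)*(I + I/9) = (2*o)*(10*I/9) = 20*I*o/9)
D(t(10, 1), K)/(-1063) = ((20/9)*(-185)*(9/2 - ½*1))/(-1063) = ((20/9)*(-185)*(9/2 - ½))*(-1/1063) = ((20/9)*(-185)*4)*(-1/1063) = -14800/9*(-1/1063) = 14800/9567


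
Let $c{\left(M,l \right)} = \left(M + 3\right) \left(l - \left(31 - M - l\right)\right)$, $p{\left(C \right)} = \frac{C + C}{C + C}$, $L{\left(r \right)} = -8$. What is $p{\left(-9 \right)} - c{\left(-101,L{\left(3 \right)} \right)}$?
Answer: $-14503$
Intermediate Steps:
$p{\left(C \right)} = 1$ ($p{\left(C \right)} = \frac{2 C}{2 C} = 2 C \frac{1}{2 C} = 1$)
$c{\left(M,l \right)} = \left(3 + M\right) \left(-31 + M + 2 l\right)$ ($c{\left(M,l \right)} = \left(3 + M\right) \left(l + \left(-31 + M + l\right)\right) = \left(3 + M\right) \left(-31 + M + 2 l\right)$)
$p{\left(-9 \right)} - c{\left(-101,L{\left(3 \right)} \right)} = 1 - \left(-93 + \left(-101\right)^{2} - -2828 + 6 \left(-8\right) + 2 \left(-101\right) \left(-8\right)\right) = 1 - \left(-93 + 10201 + 2828 - 48 + 1616\right) = 1 - 14504 = -14503$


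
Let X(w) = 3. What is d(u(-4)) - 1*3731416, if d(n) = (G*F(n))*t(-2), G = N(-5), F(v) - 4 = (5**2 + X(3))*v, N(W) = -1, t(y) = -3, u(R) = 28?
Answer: -3729052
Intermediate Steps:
F(v) = 4 + 28*v (F(v) = 4 + (5**2 + 3)*v = 4 + (25 + 3)*v = 4 + 28*v)
G = -1
d(n) = 12 + 84*n (d(n) = -(4 + 28*n)*(-3) = (-4 - 28*n)*(-3) = 12 + 84*n)
d(u(-4)) - 1*3731416 = (12 + 84*28) - 1*3731416 = (12 + 2352) - 3731416 = 2364 - 3731416 = -3729052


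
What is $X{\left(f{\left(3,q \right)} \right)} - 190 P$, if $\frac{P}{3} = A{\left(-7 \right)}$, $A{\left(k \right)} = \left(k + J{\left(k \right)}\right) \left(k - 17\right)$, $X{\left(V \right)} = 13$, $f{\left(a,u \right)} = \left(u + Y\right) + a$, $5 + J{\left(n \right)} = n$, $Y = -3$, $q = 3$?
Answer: $-259907$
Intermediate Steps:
$J{\left(n \right)} = -5 + n$
$f{\left(a,u \right)} = -3 + a + u$ ($f{\left(a,u \right)} = \left(u - 3\right) + a = \left(-3 + u\right) + a = -3 + a + u$)
$A{\left(k \right)} = \left(-17 + k\right) \left(-5 + 2 k\right)$ ($A{\left(k \right)} = \left(k + \left(-5 + k\right)\right) \left(k - 17\right) = \left(-5 + 2 k\right) \left(-17 + k\right) = \left(-17 + k\right) \left(-5 + 2 k\right)$)
$P = 1368$ ($P = 3 \left(85 - -273 + 2 \left(-7\right)^{2}\right) = 3 \left(85 + 273 + 2 \cdot 49\right) = 3 \left(85 + 273 + 98\right) = 3 \cdot 456 = 1368$)
$X{\left(f{\left(3,q \right)} \right)} - 190 P = 13 - 259920 = -259907$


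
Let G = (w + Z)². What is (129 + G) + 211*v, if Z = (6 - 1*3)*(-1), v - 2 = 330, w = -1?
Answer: 70197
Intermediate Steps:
v = 332 (v = 2 + 330 = 332)
Z = -3 (Z = (6 - 3)*(-1) = 3*(-1) = -3)
G = 16 (G = (-1 - 3)² = (-4)² = 16)
(129 + G) + 211*v = (129 + 16) + 211*332 = 145 + 70052 = 70197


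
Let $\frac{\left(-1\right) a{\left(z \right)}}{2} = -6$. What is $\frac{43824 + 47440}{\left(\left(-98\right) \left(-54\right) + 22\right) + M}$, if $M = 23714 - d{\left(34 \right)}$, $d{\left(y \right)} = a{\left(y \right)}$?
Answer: $\frac{368}{117} \approx 3.1453$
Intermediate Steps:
$a{\left(z \right)} = 12$ ($a{\left(z \right)} = \left(-2\right) \left(-6\right) = 12$)
$d{\left(y \right)} = 12$
$M = 23702$ ($M = 23714 - 12 = 23702$)
$\frac{43824 + 47440}{\left(\left(-98\right) \left(-54\right) + 22\right) + M} = \frac{43824 + 47440}{\left(\left(-98\right) \left(-54\right) + 22\right) + 23702} = \frac{91264}{\left(5292 + 22\right) + 23702} = \frac{91264}{5314 + 23702} = \frac{91264}{29016} = 91264 \cdot \frac{1}{29016} = \frac{368}{117}$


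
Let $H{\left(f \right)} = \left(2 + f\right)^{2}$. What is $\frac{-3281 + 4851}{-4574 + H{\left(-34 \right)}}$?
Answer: $- \frac{157}{355} \approx -0.44225$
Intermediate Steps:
$\frac{-3281 + 4851}{-4574 + H{\left(-34 \right)}} = \frac{-3281 + 4851}{-4574 + \left(2 - 34\right)^{2}} = \frac{1570}{-4574 + \left(-32\right)^{2}} = \frac{1570}{-4574 + 1024} = \frac{1570}{-3550} = 1570 \left(- \frac{1}{3550}\right) = - \frac{157}{355}$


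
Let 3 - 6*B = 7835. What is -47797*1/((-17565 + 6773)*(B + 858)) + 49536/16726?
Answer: 357512396619/121120191632 ≈ 2.9517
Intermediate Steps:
B = -3916/3 (B = ½ - ⅙*7835 = ½ - 7835/6 = -3916/3 ≈ -1305.3)
-47797*1/((-17565 + 6773)*(B + 858)) + 49536/16726 = -47797*1/((-17565 + 6773)*(-3916/3 + 858)) + 49536/16726 = -47797/((-1342/3*(-10792))) + 49536*(1/16726) = -47797/14482864/3 + 24768/8363 = -47797*3/14482864 + 24768/8363 = -143391/14482864 + 24768/8363 = 357512396619/121120191632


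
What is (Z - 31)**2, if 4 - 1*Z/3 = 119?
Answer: 141376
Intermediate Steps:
Z = -345 (Z = 12 - 3*119 = 12 - 357 = -345)
(Z - 31)**2 = (-345 - 31)**2 = (-376)**2 = 141376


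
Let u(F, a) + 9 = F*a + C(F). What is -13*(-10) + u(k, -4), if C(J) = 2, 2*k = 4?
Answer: 115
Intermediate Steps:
k = 2 (k = (½)*4 = 2)
u(F, a) = -7 + F*a (u(F, a) = -9 + (F*a + 2) = -9 + (2 + F*a) = -7 + F*a)
-13*(-10) + u(k, -4) = -13*(-10) + (-7 + 2*(-4)) = 130 + (-7 - 8) = 130 - 15 = 115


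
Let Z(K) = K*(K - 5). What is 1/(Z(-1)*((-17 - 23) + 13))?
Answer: -1/162 ≈ -0.0061728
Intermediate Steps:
Z(K) = K*(-5 + K)
1/(Z(-1)*((-17 - 23) + 13)) = 1/((-(-5 - 1))*((-17 - 23) + 13)) = 1/((-1*(-6))*(-40 + 13)) = 1/(6*(-27)) = 1/(-162) = -1/162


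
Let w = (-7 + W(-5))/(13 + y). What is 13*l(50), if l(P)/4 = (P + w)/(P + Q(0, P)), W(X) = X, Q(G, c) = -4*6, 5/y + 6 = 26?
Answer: 5204/53 ≈ 98.189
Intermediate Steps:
y = ¼ (y = 5/(-6 + 26) = 5/20 = 5*(1/20) = ¼ ≈ 0.25000)
Q(G, c) = -24
w = -48/53 (w = (-7 - 5)/(13 + ¼) = -12/53/4 = -12*4/53 = -48/53 ≈ -0.90566)
l(P) = 4*(-48/53 + P)/(-24 + P) (l(P) = 4*((P - 48/53)/(P - 24)) = 4*((-48/53 + P)/(-24 + P)) = 4*(-48/53 + P)/(-24 + P))
13*l(50) = 13*(4*(-48 + 53*50)/(53*(-24 + 50))) = 13*((4/53)*(-48 + 2650)/26) = 13*((4/53)*(1/26)*2602) = 13*(5204/689) = 5204/53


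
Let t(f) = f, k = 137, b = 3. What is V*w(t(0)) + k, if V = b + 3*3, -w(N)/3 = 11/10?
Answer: 487/5 ≈ 97.400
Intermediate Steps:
w(N) = -33/10
V = 12 (V = 3 + 3*3 = 3 + 9 = 12)
V*w(t(0)) + k = 12*(-33/10) + 137 = -198/5 + 137 = 487/5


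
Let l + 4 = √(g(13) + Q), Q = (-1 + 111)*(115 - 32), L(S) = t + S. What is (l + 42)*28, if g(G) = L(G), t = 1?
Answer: 1064 + 168*√254 ≈ 3741.5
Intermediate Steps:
L(S) = 1 + S
Q = 9130 (Q = 110*83 = 9130)
g(G) = 1 + G
l = -4 + 6*√254 (l = -4 + √((1 + 13) + 9130) = -4 + √(14 + 9130) = -4 + √9144 = -4 + 6*√254 ≈ 91.624)
(l + 42)*28 = ((-4 + 6*√254) + 42)*28 = (38 + 6*√254)*28 = 1064 + 168*√254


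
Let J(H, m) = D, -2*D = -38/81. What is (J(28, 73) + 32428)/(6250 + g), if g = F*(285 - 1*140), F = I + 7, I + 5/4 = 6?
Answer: 1500964/368145 ≈ 4.0771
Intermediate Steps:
I = 19/4 (I = -5/4 + 6 = 19/4 ≈ 4.7500)
F = 47/4 (F = 19/4 + 7 = 47/4 ≈ 11.750)
D = 19/81 (D = -(-19)/81 = -½*(-38/81) = 19/81 ≈ 0.23457)
J(H, m) = 19/81
g = 6815/4 (g = 47*(285 - 1*140)/4 = 47*(285 - 140)/4 = (47/4)*145 = 6815/4 ≈ 1703.8)
(J(28, 73) + 32428)/(6250 + g) = (19/81 + 32428)/(6250 + 6815/4) = 2626687/(81*(31815/4)) = (2626687/81)*(4/31815) = 1500964/368145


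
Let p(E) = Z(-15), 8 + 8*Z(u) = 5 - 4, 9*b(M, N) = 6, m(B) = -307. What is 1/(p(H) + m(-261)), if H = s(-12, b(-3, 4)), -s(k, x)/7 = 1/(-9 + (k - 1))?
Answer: -8/2463 ≈ -0.0032481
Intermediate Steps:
b(M, N) = ⅔ (b(M, N) = (⅑)*6 = ⅔)
Z(u) = -7/8 (Z(u) = -1 + (5 - 4)/8 = -1 + (⅛)*1 = -1 + ⅛ = -7/8)
s(k, x) = -7/(-10 + k) (s(k, x) = -7/(-9 + (k - 1)) = -7/(-9 + (-1 + k)) = -7/(-10 + k))
H = 7/22 (H = -7/(-10 - 12) = -7/(-22) = -7*(-1/22) = 7/22 ≈ 0.31818)
p(E) = -7/8
1/(p(H) + m(-261)) = 1/(-7/8 - 307) = 1/(-2463/8) = -8/2463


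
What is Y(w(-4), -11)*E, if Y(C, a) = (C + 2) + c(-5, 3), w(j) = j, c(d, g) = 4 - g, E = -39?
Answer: 39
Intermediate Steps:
Y(C, a) = 3 + C (Y(C, a) = (C + 2) + (4 - 1*3) = (2 + C) + (4 - 3) = (2 + C) + 1 = 3 + C)
Y(w(-4), -11)*E = (3 - 4)*(-39) = -1*(-39) = 39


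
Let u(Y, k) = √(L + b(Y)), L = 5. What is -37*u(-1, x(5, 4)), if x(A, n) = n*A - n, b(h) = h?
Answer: -74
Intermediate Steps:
x(A, n) = -n + A*n (x(A, n) = A*n - n = -n + A*n)
u(Y, k) = √(5 + Y)
-37*u(-1, x(5, 4)) = -37*√(5 - 1) = -37*√4 = -37*2 = -74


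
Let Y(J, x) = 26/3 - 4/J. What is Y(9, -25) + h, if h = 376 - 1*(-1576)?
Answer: 17642/9 ≈ 1960.2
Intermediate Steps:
Y(J, x) = 26/3 - 4/J (Y(J, x) = 26*(⅓) - 4/J = 26/3 - 4/J)
h = 1952 (h = 376 + 1576 = 1952)
Y(9, -25) + h = (26/3 - 4/9) + 1952 = 74/9 + 1952 = 17642/9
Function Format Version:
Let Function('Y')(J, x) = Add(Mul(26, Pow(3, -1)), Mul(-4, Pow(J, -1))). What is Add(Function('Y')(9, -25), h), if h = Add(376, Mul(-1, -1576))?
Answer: Rational(17642, 9) ≈ 1960.2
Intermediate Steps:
Function('Y')(J, x) = Add(Rational(26, 3), Mul(-4, Pow(J, -1))) (Function('Y')(J, x) = Add(Mul(26, Rational(1, 3)), Mul(-4, Pow(J, -1))) = Add(Rational(26, 3), Mul(-4, Pow(J, -1))))
h = 1952 (h = Add(376, 1576) = 1952)
Add(Function('Y')(9, -25), h) = Add(Add(Rational(26, 3), Mul(-4, Pow(9, -1))), 1952) = Add(Add(Rational(26, 3), Mul(-4, Rational(1, 9))), 1952) = Add(Add(Rational(26, 3), Rational(-4, 9)), 1952) = Add(Rational(74, 9), 1952) = Rational(17642, 9)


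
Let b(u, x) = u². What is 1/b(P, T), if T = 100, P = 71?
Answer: 1/5041 ≈ 0.00019837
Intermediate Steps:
1/b(P, T) = 1/(71²) = 1/5041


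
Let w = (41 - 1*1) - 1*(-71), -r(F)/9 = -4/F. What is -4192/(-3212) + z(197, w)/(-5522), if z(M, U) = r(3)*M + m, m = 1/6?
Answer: 2121071/2418636 ≈ 0.87697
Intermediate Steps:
r(F) = 36/F (r(F) = -(-36)/F = 36/F)
m = ⅙ ≈ 0.16667
w = 111 (w = (41 - 1) + 71 = 40 + 71 = 111)
z(M, U) = ⅙ + 12*M (z(M, U) = (36/3)*M + ⅙ = (36*(⅓))*M + ⅙ = 12*M + ⅙ = ⅙ + 12*M)
-4192/(-3212) + z(197, w)/(-5522) = -4192/(-3212) + (⅙ + 12*197)/(-5522) = -4192*(-1/3212) + (⅙ + 2364)*(-1/5522) = 1048/803 + (14185/6)*(-1/5522) = 1048/803 - 14185/33132 = 2121071/2418636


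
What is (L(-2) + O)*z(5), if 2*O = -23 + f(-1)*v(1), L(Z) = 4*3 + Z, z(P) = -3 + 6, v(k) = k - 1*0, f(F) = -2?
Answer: -15/2 ≈ -7.5000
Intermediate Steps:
v(k) = k (v(k) = k + 0 = k)
z(P) = 3
L(Z) = 12 + Z
O = -25/2 (O = (-23 - 2*1)/2 = (-23 - 2)/2 = (½)*(-25) = -25/2 ≈ -12.500)
(L(-2) + O)*z(5) = ((12 - 2) - 25/2)*3 = (10 - 25/2)*3 = -5/2*3 = -15/2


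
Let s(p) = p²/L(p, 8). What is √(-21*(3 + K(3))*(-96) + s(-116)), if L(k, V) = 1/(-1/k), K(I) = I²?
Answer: 2*√6077 ≈ 155.91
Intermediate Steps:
L(k, V) = -k
s(p) = -p (s(p) = p²/((-p)) = p²*(-1/p) = -p)
√(-21*(3 + K(3))*(-96) + s(-116)) = √(-21*(3 + 3²)*(-96) - 1*(-116)) = √(-21*(3 + 9)*(-96) + 116) = √(-21*12*(-96) + 116) = √(-252*(-96) + 116) = √(24192 + 116) = √24308 = 2*√6077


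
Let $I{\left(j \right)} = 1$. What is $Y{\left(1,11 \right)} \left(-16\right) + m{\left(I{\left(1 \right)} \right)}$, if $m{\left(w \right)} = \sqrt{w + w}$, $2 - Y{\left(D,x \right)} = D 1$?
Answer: $-16 + \sqrt{2} \approx -14.586$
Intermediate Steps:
$Y{\left(D,x \right)} = 2 - D$ ($Y{\left(D,x \right)} = 2 - D 1 = 2 - D$)
$m{\left(w \right)} = \sqrt{2} \sqrt{w}$ ($m{\left(w \right)} = \sqrt{2 w} = \sqrt{2} \sqrt{w}$)
$Y{\left(1,11 \right)} \left(-16\right) + m{\left(I{\left(1 \right)} \right)} = \left(2 - 1\right) \left(-16\right) + \sqrt{2} \sqrt{1} = \left(2 - 1\right) \left(-16\right) + \sqrt{2} \cdot 1 = 1 \left(-16\right) + \sqrt{2} = -16 + \sqrt{2}$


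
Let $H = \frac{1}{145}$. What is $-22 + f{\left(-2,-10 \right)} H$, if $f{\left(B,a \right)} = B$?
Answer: $- \frac{3192}{145} \approx -22.014$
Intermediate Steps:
$H = \frac{1}{145} \approx 0.0068966$
$-22 + f{\left(-2,-10 \right)} H = -22 - \frac{2}{145} = - \frac{3192}{145}$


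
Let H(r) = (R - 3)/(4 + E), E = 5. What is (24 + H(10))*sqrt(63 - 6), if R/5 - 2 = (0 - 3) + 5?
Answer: 233*sqrt(57)/9 ≈ 195.46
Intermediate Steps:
R = 20 (R = 10 + 5*((0 - 3) + 5) = 10 + 5*(-3 + 5) = 10 + 5*2 = 10 + 10 = 20)
H(r) = 17/9 (H(r) = (20 - 3)/(4 + 5) = 17/9)
(24 + H(10))*sqrt(63 - 6) = (24 + 17/9)*sqrt(63 - 6) = 233*sqrt(57)/9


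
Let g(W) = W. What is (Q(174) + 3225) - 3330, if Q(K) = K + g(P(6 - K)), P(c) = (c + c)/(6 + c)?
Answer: 1919/27 ≈ 71.074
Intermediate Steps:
P(c) = 2*c/(6 + c) (P(c) = (2*c)/(6 + c) = 2*c/(6 + c))
Q(K) = K + 2*(6 - K)/(12 - K) (Q(K) = K + 2*(6 - K)/(6 + (6 - K)) = K + 2*(6 - K)/(12 - K))
(Q(174) + 3225) - 3330 = ((-12 + 174**2 - 10*174)/(-12 + 174) + 3225) - 3330 = ((-12 + 30276 - 1740)/162 + 3225) - 3330 = ((1/162)*28524 + 3225) - 3330 = (4754/27 + 3225) - 3330 = 91829/27 - 3330 = 1919/27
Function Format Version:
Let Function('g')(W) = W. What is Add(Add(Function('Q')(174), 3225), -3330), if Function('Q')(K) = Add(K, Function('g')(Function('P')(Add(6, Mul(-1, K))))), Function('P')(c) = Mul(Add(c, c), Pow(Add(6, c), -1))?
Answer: Rational(1919, 27) ≈ 71.074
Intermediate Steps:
Function('P')(c) = Mul(2, c, Pow(Add(6, c), -1)) (Function('P')(c) = Mul(Mul(2, c), Pow(Add(6, c), -1)) = Mul(2, c, Pow(Add(6, c), -1)))
Function('Q')(K) = Add(K, Mul(2, Pow(Add(12, Mul(-1, K)), -1), Add(6, Mul(-1, K)))) (Function('Q')(K) = Add(K, Mul(2, Add(6, Mul(-1, K)), Pow(Add(6, Add(6, Mul(-1, K))), -1))) = Add(K, Mul(2, Add(6, Mul(-1, K)), Pow(Add(12, Mul(-1, K)), -1))) = Add(K, Mul(2, Pow(Add(12, Mul(-1, K)), -1), Add(6, Mul(-1, K)))))
Add(Add(Function('Q')(174), 3225), -3330) = Add(Add(Mul(Pow(Add(-12, 174), -1), Add(-12, Pow(174, 2), Mul(-10, 174))), 3225), -3330) = Add(Add(Mul(Pow(162, -1), Add(-12, 30276, -1740)), 3225), -3330) = Add(Add(Mul(Rational(1, 162), 28524), 3225), -3330) = Add(Add(Rational(4754, 27), 3225), -3330) = Add(Rational(91829, 27), -3330) = Rational(1919, 27)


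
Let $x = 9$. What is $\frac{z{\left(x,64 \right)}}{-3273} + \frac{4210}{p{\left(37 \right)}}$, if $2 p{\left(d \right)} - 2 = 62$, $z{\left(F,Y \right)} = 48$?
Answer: $\frac{2296299}{17456} \approx 131.55$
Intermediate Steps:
$p{\left(d \right)} = 32$ ($p{\left(d \right)} = 1 + \frac{1}{2} \cdot 62 = 1 + 31 = 32$)
$\frac{z{\left(x,64 \right)}}{-3273} + \frac{4210}{p{\left(37 \right)}} = \frac{48}{-3273} + \frac{4210}{32} = 48 \left(- \frac{1}{3273}\right) + 4210 \cdot \frac{1}{32} = - \frac{16}{1091} + \frac{2105}{16} = \frac{2296299}{17456}$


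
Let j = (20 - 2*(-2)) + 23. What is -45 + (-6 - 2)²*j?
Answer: 2963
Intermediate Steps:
j = 47 (j = (20 + 4) + 23 = 24 + 23 = 47)
-45 + (-6 - 2)²*j = -45 + (-6 - 2)²*47 = -45 + (-8)²*47 = -45 + 64*47 = -45 + 3008 = 2963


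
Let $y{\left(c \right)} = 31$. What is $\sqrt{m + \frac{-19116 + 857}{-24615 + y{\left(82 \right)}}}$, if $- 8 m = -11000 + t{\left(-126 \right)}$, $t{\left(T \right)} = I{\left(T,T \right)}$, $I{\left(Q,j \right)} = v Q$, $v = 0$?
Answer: $\frac{\sqrt{207865457814}}{12292} \approx 37.091$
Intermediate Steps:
$I{\left(Q,j \right)} = 0$ ($I{\left(Q,j \right)} = 0 Q = 0$)
$t{\left(T \right)} = 0$
$m = 1375$ ($m = - \frac{-11000 + 0}{8} = \left(- \frac{1}{8}\right) \left(-11000\right) = 1375$)
$\sqrt{m + \frac{-19116 + 857}{-24615 + y{\left(82 \right)}}} = \sqrt{1375 + \frac{-19116 + 857}{-24615 + 31}} = \sqrt{1375 - \frac{18259}{-24584}} = \sqrt{1375 - - \frac{18259}{24584}} = \sqrt{1375 + \frac{18259}{24584}} = \sqrt{\frac{33821259}{24584}} = \frac{\sqrt{207865457814}}{12292}$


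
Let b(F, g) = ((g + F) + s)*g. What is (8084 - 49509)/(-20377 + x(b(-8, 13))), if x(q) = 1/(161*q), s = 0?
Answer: 433512625/213245304 ≈ 2.0329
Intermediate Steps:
b(F, g) = g*(F + g) (b(F, g) = ((g + F) + 0)*g = ((F + g) + 0)*g = (F + g)*g = g*(F + g))
x(q) = 1/(161*q)
(8084 - 49509)/(-20377 + x(b(-8, 13))) = (8084 - 49509)/(-20377 + 1/(161*((13*(-8 + 13))))) = -41425/(-20377 + 1/(161*((13*5)))) = -41425/(-20377 + (1/161)/65) = -41425/(-20377 + (1/161)*(1/65)) = -41425/(-20377 + 1/10465) = -41425/(-213245304/10465) = -41425*(-10465/213245304) = 433512625/213245304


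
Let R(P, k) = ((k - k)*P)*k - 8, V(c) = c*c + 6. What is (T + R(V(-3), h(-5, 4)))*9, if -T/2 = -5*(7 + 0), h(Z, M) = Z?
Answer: 558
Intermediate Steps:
V(c) = 6 + c² (V(c) = c² + 6 = 6 + c²)
R(P, k) = -8 (R(P, k) = (0*P)*k - 8 = 0*k - 8 = 0 - 8 = -8)
T = 70 (T = -(-10)*(7 + 0) = -(-10)*7 = -2*(-35) = 70)
(T + R(V(-3), h(-5, 4)))*9 = (70 - 8)*9 = 62*9 = 558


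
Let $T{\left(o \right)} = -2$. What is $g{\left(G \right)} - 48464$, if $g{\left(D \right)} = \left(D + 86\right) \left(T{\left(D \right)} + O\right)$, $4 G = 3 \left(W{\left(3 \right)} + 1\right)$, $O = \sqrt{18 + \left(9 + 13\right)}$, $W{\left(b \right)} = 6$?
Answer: $- \frac{97293}{2} + \frac{365 \sqrt{10}}{2} \approx -48069.0$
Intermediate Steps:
$O = 2 \sqrt{10}$ ($O = \sqrt{18 + 22} = \sqrt{40} = 2 \sqrt{10} \approx 6.3246$)
$G = \frac{21}{4}$ ($G = \frac{3 \left(6 + 1\right)}{4} = \frac{3 \cdot 7}{4} = \frac{1}{4} \cdot 21 = \frac{21}{4} \approx 5.25$)
$g{\left(D \right)} = \left(-2 + 2 \sqrt{10}\right) \left(86 + D\right)$ ($g{\left(D \right)} = \left(D + 86\right) \left(-2 + 2 \sqrt{10}\right) = \left(86 + D\right) \left(-2 + 2 \sqrt{10}\right) = \left(-2 + 2 \sqrt{10}\right) \left(86 + D\right)$)
$g{\left(G \right)} - 48464 = \left(-172 - \frac{21}{2} + 172 \sqrt{10} + 2 \cdot \frac{21}{4} \sqrt{10}\right) - 48464 = \left(-172 - \frac{21}{2} + 172 \sqrt{10} + \frac{21 \sqrt{10}}{2}\right) - 48464 = \left(- \frac{365}{2} + \frac{365 \sqrt{10}}{2}\right) - 48464 = - \frac{97293}{2} + \frac{365 \sqrt{10}}{2}$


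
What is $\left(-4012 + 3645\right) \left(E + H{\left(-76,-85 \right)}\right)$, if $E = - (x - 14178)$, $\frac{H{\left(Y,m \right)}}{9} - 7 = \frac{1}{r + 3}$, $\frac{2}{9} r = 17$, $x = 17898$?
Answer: $\frac{71130105}{53} \approx 1.3421 \cdot 10^{6}$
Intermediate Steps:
$r = \frac{153}{2}$ ($r = \frac{9}{2} \cdot 17 = \frac{153}{2} \approx 76.5$)
$H{\left(Y,m \right)} = \frac{3345}{53}$ ($H{\left(Y,m \right)} = 63 + \frac{9}{\frac{153}{2} + 3} = 63 + \frac{9}{\frac{159}{2}} = 63 + 9 \cdot \frac{2}{159} = 63 + \frac{6}{53} = \frac{3345}{53}$)
$E = -3720$ ($E = - (17898 - 14178) = \left(-1\right) 3720 = -3720$)
$\left(-4012 + 3645\right) \left(E + H{\left(-76,-85 \right)}\right) = \left(-4012 + 3645\right) \left(-3720 + \frac{3345}{53}\right) = \left(-367\right) \left(- \frac{193815}{53}\right) = \frac{71130105}{53}$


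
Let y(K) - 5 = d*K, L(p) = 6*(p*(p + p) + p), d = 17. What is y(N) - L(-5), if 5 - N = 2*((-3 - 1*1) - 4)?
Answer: 92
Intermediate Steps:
L(p) = 6*p + 12*p**2 (L(p) = 6*(p*(2*p) + p) = 6*(2*p**2 + p) = 6*(p + 2*p**2) = 6*p + 12*p**2)
N = 21 (N = 5 - 2*((-3 - 1*1) - 4) = 5 - 2*((-3 - 1) - 4) = 5 - 2*(-4 - 4) = 5 - 2*(-8) = 5 - 1*(-16) = 5 + 16 = 21)
y(K) = 5 + 17*K
y(N) - L(-5) = (5 + 17*21) - 6*(-5)*(1 + 2*(-5)) = (5 + 357) - 6*(-5)*(1 - 10) = 362 - 6*(-5)*(-9) = 362 - 1*270 = 362 - 270 = 92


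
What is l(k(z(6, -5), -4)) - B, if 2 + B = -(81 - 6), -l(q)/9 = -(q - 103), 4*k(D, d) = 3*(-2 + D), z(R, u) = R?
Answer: -823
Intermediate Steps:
k(D, d) = -3/2 + 3*D/4 (k(D, d) = (3*(-2 + D))/4 = (-6 + 3*D)/4 = -3/2 + 3*D/4)
l(q) = -927 + 9*q (l(q) = -(-9)*(q - 103) = -(-9)*(-103 + q) = -9*(103 - q) = -927 + 9*q)
B = -77 (B = -2 - (81 - 6) = -2 - 1*75 = -2 - 75 = -77)
l(k(z(6, -5), -4)) - B = (-927 + 9*(-3/2 + (3/4)*6)) - 1*(-77) = (-927 + 9*(-3/2 + 9/2)) + 77 = (-927 + 9*3) + 77 = (-927 + 27) + 77 = -900 + 77 = -823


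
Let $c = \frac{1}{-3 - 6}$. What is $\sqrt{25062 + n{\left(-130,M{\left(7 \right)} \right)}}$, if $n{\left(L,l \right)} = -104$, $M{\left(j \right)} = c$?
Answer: $\sqrt{24958} \approx 157.98$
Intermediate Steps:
$c = - \frac{1}{9}$ ($c = \frac{1}{-9} = - \frac{1}{9} \approx -0.11111$)
$M{\left(j \right)} = - \frac{1}{9}$
$\sqrt{25062 + n{\left(-130,M{\left(7 \right)} \right)}} = \sqrt{25062 - 104} = \sqrt{24958}$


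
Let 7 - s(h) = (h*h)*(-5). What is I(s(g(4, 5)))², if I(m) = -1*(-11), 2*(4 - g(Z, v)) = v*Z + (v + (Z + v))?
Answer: 121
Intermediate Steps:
g(Z, v) = 4 - v - Z/2 - Z*v/2 (g(Z, v) = 4 - (v*Z + (v + (Z + v)))/2 = 4 - (Z*v + (Z + 2*v))/2 = 4 - (Z + 2*v + Z*v)/2 = 4 + (-v - Z/2 - Z*v/2) = 4 - v - Z/2 - Z*v/2)
s(h) = 7 + 5*h² (s(h) = 7 - h*h*(-5) = 7 - h²*(-5) = 7 - (-5)*h² = 7 + 5*h²)
I(m) = 11
I(s(g(4, 5)))² = 11² = 121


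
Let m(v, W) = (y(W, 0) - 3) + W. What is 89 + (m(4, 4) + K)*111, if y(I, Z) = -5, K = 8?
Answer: 533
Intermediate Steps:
m(v, W) = -8 + W (m(v, W) = (-5 - 3) + W = -8 + W)
89 + (m(4, 4) + K)*111 = 89 + ((-8 + 4) + 8)*111 = 89 + (-4 + 8)*111 = 89 + 4*111 = 89 + 444 = 533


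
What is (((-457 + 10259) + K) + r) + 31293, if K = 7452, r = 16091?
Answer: 64638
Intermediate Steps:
(((-457 + 10259) + K) + r) + 31293 = (((-457 + 10259) + 7452) + 16091) + 31293 = ((9802 + 7452) + 16091) + 31293 = (17254 + 16091) + 31293 = 33345 + 31293 = 64638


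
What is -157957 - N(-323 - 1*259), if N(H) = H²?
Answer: -496681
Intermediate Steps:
-157957 - N(-323 - 1*259) = -157957 - (-323 - 1*259)² = -157957 - (-323 - 259)² = -157957 - 1*(-582)² = -157957 - 1*338724 = -157957 - 338724 = -496681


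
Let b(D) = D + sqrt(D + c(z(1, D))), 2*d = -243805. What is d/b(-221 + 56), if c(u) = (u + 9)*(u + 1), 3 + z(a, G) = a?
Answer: 40227825/54794 + 243805*I*sqrt(43)/27397 ≈ 734.17 + 58.354*I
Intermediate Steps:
z(a, G) = -3 + a
c(u) = (1 + u)*(9 + u) (c(u) = (9 + u)*(1 + u) = (1 + u)*(9 + u))
d = -243805/2 (d = (1/2)*(-243805) = -243805/2 ≈ -1.2190e+5)
b(D) = D + sqrt(-7 + D) (b(D) = D + sqrt(D + (9 + (-3 + 1)**2 + 10*(-3 + 1))) = D + sqrt(D + (9 + (-2)**2 + 10*(-2))) = D + sqrt(D + (9 + 4 - 20)) = D + sqrt(D - 7) = D + sqrt(-7 + D))
d/b(-221 + 56) = -243805/(2*((-221 + 56) + sqrt(-7 + (-221 + 56)))) = -243805/(2*(-165 + sqrt(-7 - 165))) = -243805/(2*(-165 + sqrt(-172))) = -243805/(2*(-165 + 2*I*sqrt(43)))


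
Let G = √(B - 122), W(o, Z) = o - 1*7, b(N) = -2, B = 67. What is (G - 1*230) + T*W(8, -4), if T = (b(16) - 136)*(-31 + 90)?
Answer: -8372 + I*√55 ≈ -8372.0 + 7.4162*I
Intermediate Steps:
W(o, Z) = -7 + o (W(o, Z) = o - 7 = -7 + o)
G = I*√55 (G = √(67 - 122) = √(-55) = I*√55 ≈ 7.4162*I)
T = -8142 (T = (-2 - 136)*(-31 + 90) = -138*59 = -8142)
(G - 1*230) + T*W(8, -4) = (I*√55 - 1*230) - 8142*(-7 + 8) = (I*√55 - 230) - 8142*1 = (-230 + I*√55) - 8142 = -8372 + I*√55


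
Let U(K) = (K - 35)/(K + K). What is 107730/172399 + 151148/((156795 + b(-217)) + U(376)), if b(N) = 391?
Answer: 32329578433594/20378288116987 ≈ 1.5865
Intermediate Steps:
U(K) = (-35 + K)/(2*K) (U(K) = (-35 + K)/((2*K)) = (-35 + K)*(1/(2*K)) = (-35 + K)/(2*K))
107730/172399 + 151148/((156795 + b(-217)) + U(376)) = 107730/172399 + 151148/((156795 + 391) + (½)*(-35 + 376)/376) = 107730*(1/172399) + 151148/(157186 + (½)*(1/376)*341) = 107730/172399 + 151148/(157186 + 341/752) = 107730/172399 + 151148/(118204213/752) = 107730/172399 + 151148*(752/118204213) = 107730/172399 + 113663296/118204213 = 32329578433594/20378288116987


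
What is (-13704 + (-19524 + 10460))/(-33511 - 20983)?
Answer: 11384/27247 ≈ 0.41781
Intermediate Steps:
(-13704 + (-19524 + 10460))/(-33511 - 20983) = (-13704 - 9064)/(-54494) = -22768*(-1/54494) = 11384/27247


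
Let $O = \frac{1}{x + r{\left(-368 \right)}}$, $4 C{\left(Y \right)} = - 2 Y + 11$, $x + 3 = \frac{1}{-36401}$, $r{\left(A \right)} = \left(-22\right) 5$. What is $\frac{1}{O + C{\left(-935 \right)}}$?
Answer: $\frac{8226628}{3868499015} \approx 0.0021266$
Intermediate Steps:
$r{\left(A \right)} = -110$
$x = - \frac{109204}{36401}$ ($x = -3 + \frac{1}{-36401} = -3 - \frac{1}{36401} = - \frac{109204}{36401} \approx -3.0$)
$C{\left(Y \right)} = \frac{11}{4} - \frac{Y}{2}$ ($C{\left(Y \right)} = \frac{- 2 Y + 11}{4} = \frac{11 - 2 Y}{4} = \frac{11}{4} - \frac{Y}{2}$)
$O = - \frac{36401}{4113314}$ ($O = \frac{1}{- \frac{109204}{36401} - 110} = \frac{1}{- \frac{4113314}{36401}} = - \frac{36401}{4113314} \approx -0.0088496$)
$\frac{1}{O + C{\left(-935 \right)}} = \frac{1}{- \frac{36401}{4113314} + \left(\frac{11}{4} - - \frac{935}{2}\right)} = \frac{1}{- \frac{36401}{4113314} + \left(\frac{11}{4} + \frac{935}{2}\right)} = \frac{1}{- \frac{36401}{4113314} + \frac{1881}{4}} = \frac{1}{\frac{3868499015}{8226628}} = \frac{8226628}{3868499015}$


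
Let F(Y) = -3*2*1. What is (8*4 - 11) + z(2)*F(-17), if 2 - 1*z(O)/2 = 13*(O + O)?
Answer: 621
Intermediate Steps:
z(O) = 4 - 52*O (z(O) = 4 - 26*(O + O) = 4 - 26*2*O = 4 - 52*O)
F(Y) = -6 (F(Y) = -6*1 = -6)
(8*4 - 11) + z(2)*F(-17) = (8*4 - 11) + (4 - 52*2)*(-6) = (32 - 11) + (4 - 104)*(-6) = 21 - 100*(-6) = 21 + 600 = 621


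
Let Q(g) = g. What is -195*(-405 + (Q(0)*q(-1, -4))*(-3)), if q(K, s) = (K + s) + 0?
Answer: 78975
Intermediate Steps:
q(K, s) = K + s
-195*(-405 + (Q(0)*q(-1, -4))*(-3)) = -195*(-405 + (0*(-1 - 4))*(-3)) = -195*(-405 + (0*(-5))*(-3)) = -195*(-405 + 0*(-3)) = -195*(-405 + 0) = -195*(-405) = 78975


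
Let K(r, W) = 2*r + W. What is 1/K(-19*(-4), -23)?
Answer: 1/129 ≈ 0.0077519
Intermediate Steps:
K(r, W) = W + 2*r
1/K(-19*(-4), -23) = 1/(-23 + 2*(-19*(-4))) = 1/(-23 + 2*76) = 1/(-23 + 152) = 1/129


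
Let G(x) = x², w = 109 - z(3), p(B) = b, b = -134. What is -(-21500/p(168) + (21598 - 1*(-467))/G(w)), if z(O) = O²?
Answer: -21795671/134000 ≈ -162.65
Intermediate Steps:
p(B) = -134
w = 100 (w = 109 - 1*3² = 109 - 1*9 = 109 - 9 = 100)
-(-21500/p(168) + (21598 - 1*(-467))/G(w)) = -(-21500/(-134) + (21598 - 1*(-467))/(100²)) = -(-21500*(-1/134) + (21598 + 467)/10000) = -(10750/67 + 22065*(1/10000)) = -(10750/67 + 4413/2000) = -1*21795671/134000 = -21795671/134000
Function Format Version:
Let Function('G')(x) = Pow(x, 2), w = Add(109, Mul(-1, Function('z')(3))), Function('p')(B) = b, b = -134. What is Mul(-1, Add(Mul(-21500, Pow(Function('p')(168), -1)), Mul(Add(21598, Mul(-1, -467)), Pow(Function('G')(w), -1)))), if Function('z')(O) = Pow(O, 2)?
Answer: Rational(-21795671, 134000) ≈ -162.65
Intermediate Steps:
Function('p')(B) = -134
w = 100 (w = Add(109, Mul(-1, Pow(3, 2))) = Add(109, Mul(-1, 9)) = Add(109, -9) = 100)
Mul(-1, Add(Mul(-21500, Pow(Function('p')(168), -1)), Mul(Add(21598, Mul(-1, -467)), Pow(Function('G')(w), -1)))) = Mul(-1, Add(Mul(-21500, Pow(-134, -1)), Mul(Add(21598, Mul(-1, -467)), Pow(Pow(100, 2), -1)))) = Mul(-1, Add(Mul(-21500, Rational(-1, 134)), Mul(Add(21598, 467), Pow(10000, -1)))) = Mul(-1, Add(Rational(10750, 67), Mul(22065, Rational(1, 10000)))) = Mul(-1, Add(Rational(10750, 67), Rational(4413, 2000))) = Mul(-1, Rational(21795671, 134000)) = Rational(-21795671, 134000)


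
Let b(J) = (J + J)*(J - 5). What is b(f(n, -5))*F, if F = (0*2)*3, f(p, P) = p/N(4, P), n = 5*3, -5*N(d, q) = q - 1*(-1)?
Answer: 0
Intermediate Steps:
N(d, q) = -⅕ - q/5 (N(d, q) = -(q - 1*(-1))/5 = -(q + 1)/5 = -(1 + q)/5 = -⅕ - q/5)
n = 15
f(p, P) = p/(-⅕ - P/5)
F = 0 (F = 0*3 = 0)
b(J) = 2*J*(-5 + J) (b(J) = (2*J)*(-5 + J) = 2*J*(-5 + J))
b(f(n, -5))*F = (2*(-5*15/(1 - 5))*(-5 - 5*15/(1 - 5)))*0 = (2*(-5*15/(-4))*(-5 - 5*15/(-4)))*0 = (2*(-5*15*(-¼))*(-5 - 5*15*(-¼)))*0 = (2*(75/4)*(-5 + 75/4))*0 = (2*(75/4)*(55/4))*0 = (4125/8)*0 = 0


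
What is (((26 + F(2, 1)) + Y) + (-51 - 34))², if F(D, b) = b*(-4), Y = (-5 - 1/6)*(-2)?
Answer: 24964/9 ≈ 2773.8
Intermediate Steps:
Y = 31/3 (Y = (-5 - 1*⅙)*(-2) = (-5 - ⅙)*(-2) = -31/6*(-2) = 31/3 ≈ 10.333)
F(D, b) = -4*b
(((26 + F(2, 1)) + Y) + (-51 - 34))² = (((26 - 4*1) + 31/3) + (-51 - 34))² = (((26 - 4) + 31/3) - 85)² = ((22 + 31/3) - 85)² = (97/3 - 85)² = (-158/3)² = 24964/9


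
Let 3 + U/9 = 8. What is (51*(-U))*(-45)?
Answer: 103275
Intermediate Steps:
U = 45 (U = -27 + 9*8 = -27 + 72 = 45)
(51*(-U))*(-45) = (51*(-1*45))*(-45) = (51*(-45))*(-45) = -2295*(-45) = 103275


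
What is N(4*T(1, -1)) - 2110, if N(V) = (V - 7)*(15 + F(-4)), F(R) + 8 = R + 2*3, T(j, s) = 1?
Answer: -2137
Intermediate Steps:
F(R) = -2 + R (F(R) = -8 + (R + 2*3) = -8 + (R + 6) = -8 + (6 + R) = -2 + R)
N(V) = -63 + 9*V (N(V) = (V - 7)*(15 + (-2 - 4)) = (-7 + V)*(15 - 6) = (-7 + V)*9 = -63 + 9*V)
N(4*T(1, -1)) - 2110 = (-63 + 9*(4*1)) - 2110 = (-63 + 9*4) - 2110 = (-63 + 36) - 2110 = -27 - 2110 = -2137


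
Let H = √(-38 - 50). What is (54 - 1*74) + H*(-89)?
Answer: -20 - 178*I*√22 ≈ -20.0 - 834.89*I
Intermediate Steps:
H = 2*I*√22 (H = √(-88) = 2*I*√22 ≈ 9.3808*I)
(54 - 1*74) + H*(-89) = (54 - 1*74) + (2*I*√22)*(-89) = (54 - 74) - 178*I*√22 = -20 - 178*I*√22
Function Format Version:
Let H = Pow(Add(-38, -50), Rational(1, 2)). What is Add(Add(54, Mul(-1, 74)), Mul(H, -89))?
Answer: Add(-20, Mul(-178, I, Pow(22, Rational(1, 2)))) ≈ Add(-20.000, Mul(-834.89, I))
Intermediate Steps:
H = Mul(2, I, Pow(22, Rational(1, 2))) (H = Pow(-88, Rational(1, 2)) = Mul(2, I, Pow(22, Rational(1, 2))) ≈ Mul(9.3808, I))
Add(Add(54, Mul(-1, 74)), Mul(H, -89)) = Add(Add(54, Mul(-1, 74)), Mul(Mul(2, I, Pow(22, Rational(1, 2))), -89)) = Add(Add(54, -74), Mul(-178, I, Pow(22, Rational(1, 2)))) = Add(-20, Mul(-178, I, Pow(22, Rational(1, 2))))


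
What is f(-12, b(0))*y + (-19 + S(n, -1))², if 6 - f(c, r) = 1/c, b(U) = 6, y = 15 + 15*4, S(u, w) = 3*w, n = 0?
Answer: 3761/4 ≈ 940.25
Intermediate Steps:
y = 75 (y = 15 + 60 = 75)
f(c, r) = 6 - 1/c
f(-12, b(0))*y + (-19 + S(n, -1))² = (6 - 1/(-12))*75 + (-19 + 3*(-1))² = (6 - 1*(-1/12))*75 + (-19 - 3)² = (6 + 1/12)*75 + (-22)² = (73/12)*75 + 484 = 1825/4 + 484 = 3761/4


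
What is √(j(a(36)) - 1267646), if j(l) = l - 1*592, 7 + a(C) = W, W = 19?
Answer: 3*I*√140914 ≈ 1126.2*I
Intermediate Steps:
a(C) = 12 (a(C) = -7 + 19 = 12)
j(l) = -592 + l (j(l) = l - 592 = -592 + l)
√(j(a(36)) - 1267646) = √((-592 + 12) - 1267646) = √(-580 - 1267646) = √(-1268226) = 3*I*√140914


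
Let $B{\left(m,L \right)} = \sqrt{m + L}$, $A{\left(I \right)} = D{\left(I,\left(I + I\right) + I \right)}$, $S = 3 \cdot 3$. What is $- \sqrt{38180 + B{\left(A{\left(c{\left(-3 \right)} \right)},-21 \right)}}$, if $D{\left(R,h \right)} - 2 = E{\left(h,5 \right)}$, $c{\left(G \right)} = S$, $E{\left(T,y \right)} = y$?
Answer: $- \sqrt{38180 + i \sqrt{14}} \approx -195.4 - 0.0095745 i$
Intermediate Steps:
$S = 9$
$c{\left(G \right)} = 9$
$D{\left(R,h \right)} = 7$ ($D{\left(R,h \right)} = 2 + 5 = 7$)
$A{\left(I \right)} = 7$
$B{\left(m,L \right)} = \sqrt{L + m}$
$- \sqrt{38180 + B{\left(A{\left(c{\left(-3 \right)} \right)},-21 \right)}} = - \sqrt{38180 + \sqrt{-21 + 7}} = - \sqrt{38180 + \sqrt{-14}} = - \sqrt{38180 + i \sqrt{14}}$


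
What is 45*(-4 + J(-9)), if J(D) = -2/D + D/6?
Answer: -475/2 ≈ -237.50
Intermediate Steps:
J(D) = -2/D + D/6 (J(D) = -2/D + D*(⅙) = -2/D + D/6)
45*(-4 + J(-9)) = 45*(-4 + (-2/(-9) + (⅙)*(-9))) = 45*(-4 + (-2*(-⅑) - 3/2)) = 45*(-4 + (2/9 - 3/2)) = 45*(-4 - 23/18) = 45*(-95/18) = -475/2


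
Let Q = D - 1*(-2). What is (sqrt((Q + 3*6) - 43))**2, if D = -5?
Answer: -28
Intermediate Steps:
Q = -3 (Q = -5 - 1*(-2) = -5 + 2 = -3)
(sqrt((Q + 3*6) - 43))**2 = (sqrt((-3 + 3*6) - 43))**2 = (sqrt((-3 + 18) - 43))**2 = (sqrt(15 - 43))**2 = (sqrt(-28))**2 = (2*I*sqrt(7))**2 = -28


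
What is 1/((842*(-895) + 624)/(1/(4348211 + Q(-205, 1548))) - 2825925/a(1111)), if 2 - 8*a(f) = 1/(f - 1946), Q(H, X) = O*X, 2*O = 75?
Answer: -557/1848001241503182 ≈ -3.0141e-13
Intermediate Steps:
O = 75/2 (O = (½)*75 = 75/2 ≈ 37.500)
Q(H, X) = 75*X/2
a(f) = ¼ - 1/(8*(-1946 + f)) (a(f) = ¼ - 1/(8*(f - 1946)) = ¼ - 1/(8*(-1946 + f)))
1/((842*(-895) + 624)/(1/(4348211 + Q(-205, 1548))) - 2825925/a(1111)) = 1/((842*(-895) + 624)/(1/(4348211 + (75/2)*1548)) - 2825925*8*(-1946 + 1111)/(-3893 + 2*1111)) = 1/((-753590 + 624)/(1/(4348211 + 58050)) - 2825925*(-6680/(-3893 + 2222))) = 1/(-752966/(1/4406261) - 2825925/((⅛)*(-1/835)*(-1671))) = 1/(-752966/1/4406261 - 2825925/1671/6680) = 1/(-752966*4406261 - 2825925*6680/1671) = 1/(-3317764720126 - 6292393000/557) = 1/(-1848001241503182/557) = -557/1848001241503182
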